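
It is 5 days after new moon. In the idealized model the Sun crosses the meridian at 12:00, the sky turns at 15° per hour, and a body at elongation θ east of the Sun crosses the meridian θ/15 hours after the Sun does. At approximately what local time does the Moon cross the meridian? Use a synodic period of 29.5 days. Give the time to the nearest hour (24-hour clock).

16:00

The Moon has covered 5/29.5 of its cycle, so θ ≈ 360° × 5/29.5 = 61.0°.
At 15° of sky rotation per hour, 61.0° corresponds to a 4.07 h lag.
12:00 + 4.07 h ≈ 16:04 → 16:00 to the nearest hour.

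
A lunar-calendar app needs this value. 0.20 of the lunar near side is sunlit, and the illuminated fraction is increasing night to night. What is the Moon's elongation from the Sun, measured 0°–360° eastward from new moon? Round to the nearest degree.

53°

Invert f = (1 − cos θ)/2 to get cos θ = 1 − 2(0.20) = 0.600, hence θ₀ = arccos 0.600 = 53.1°.
Before full moon the principal value applies: θ = 53.1°.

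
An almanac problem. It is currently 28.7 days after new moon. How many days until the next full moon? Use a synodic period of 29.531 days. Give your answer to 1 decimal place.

15.6 days

Full moon is 0.5 of the way through the cycle: age 0.5 × 29.531 = 14.765 d.
Already past this cycle's full moon; the next is at 14.765 + 29.531 = 44.296 d, so 44.296 − 28.7 = 15.596 days.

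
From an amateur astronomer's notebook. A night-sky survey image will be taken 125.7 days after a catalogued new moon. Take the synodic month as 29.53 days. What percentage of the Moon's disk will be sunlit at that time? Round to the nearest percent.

Reduce mod P: 125.7 − 4×29.53 = 7.58 d into the current lunation.
Phase angle: θ = 360°·(7.58 d)/(29.53 d) = 92.4°.
With cos θ = (-0.042), the lit fraction is (1 − (-0.042))/2 ≈ 0.521, so 52%.

52%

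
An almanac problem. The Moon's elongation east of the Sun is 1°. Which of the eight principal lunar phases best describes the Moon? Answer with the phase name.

new moon

The new moon sector spans roughly -22°–22°; 1° falls inside it.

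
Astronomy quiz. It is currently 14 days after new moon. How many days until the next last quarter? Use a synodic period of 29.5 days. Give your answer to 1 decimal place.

8.1 days

Last quarter is 0.75 of the way through the cycle: age 0.75 × 29.5 = 22.125 d.
So 8.125 days remain (22.125 − 14).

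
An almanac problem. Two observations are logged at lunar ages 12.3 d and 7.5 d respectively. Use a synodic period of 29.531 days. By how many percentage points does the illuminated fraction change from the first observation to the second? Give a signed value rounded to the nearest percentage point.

-42 percentage points

First observation: θ = 360°·12.3/29.531 = 149.9°, so f = 0.933.
Second observation: θ = 91.4°, f = 0.512.
Δf = 0.512 − 0.933 = -0.420, i.e. -42 pp.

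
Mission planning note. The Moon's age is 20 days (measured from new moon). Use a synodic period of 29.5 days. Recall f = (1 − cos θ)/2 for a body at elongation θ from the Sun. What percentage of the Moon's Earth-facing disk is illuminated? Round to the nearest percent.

72%

Phase angle: θ = 360°·(20 d)/(29.5 d) = 244.1°.
cos 244.1° = (-0.437), so f = (1 − (-0.437))/2 = 0.719, so 72%.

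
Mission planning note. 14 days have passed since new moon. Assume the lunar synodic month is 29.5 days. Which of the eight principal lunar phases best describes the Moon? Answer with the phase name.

At 14/29.5 of the cycle, θ ≈ 171° — the full moon range.

full moon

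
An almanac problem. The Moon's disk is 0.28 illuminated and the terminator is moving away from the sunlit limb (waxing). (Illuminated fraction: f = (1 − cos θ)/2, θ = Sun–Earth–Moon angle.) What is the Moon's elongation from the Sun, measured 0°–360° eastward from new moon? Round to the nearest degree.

64°

From f = (1 − cos θ)/2: cos θ = 1 − 2×0.28 = 0.440; arccos → 63.9°.
The Moon is waxing (0°–180°), so θ = 63.9° directly.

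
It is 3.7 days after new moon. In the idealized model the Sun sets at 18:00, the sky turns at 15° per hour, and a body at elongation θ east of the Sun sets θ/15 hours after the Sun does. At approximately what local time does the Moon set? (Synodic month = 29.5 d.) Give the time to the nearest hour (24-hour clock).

21:00

The Moon has covered 3.7/29.5 of its cycle, so θ ≈ 360° × 3.7/29.5 = 45.2°.
The Moon trails the Sun by θ/15 = 45.2/15 ≈ 3.01 hours.
18:00 + 3.01 h ≈ 21:01 → 21:00 to the nearest hour.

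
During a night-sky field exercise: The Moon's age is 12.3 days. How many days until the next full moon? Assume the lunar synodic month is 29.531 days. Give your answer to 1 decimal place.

2.5 days

Full moon occurs at elongation 180°, i.e. at age 29.531 × 180/360 = 14.765 d.
That is 14.765 − 12.3 = 2.465 days ahead.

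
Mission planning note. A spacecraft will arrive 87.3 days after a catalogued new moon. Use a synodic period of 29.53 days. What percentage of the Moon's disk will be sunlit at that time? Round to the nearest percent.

87.3 d spans 2 complete synodic months (2 × 29.53 = 59.06 d) plus 28.24 d.
Phase angle: θ = 360°·(28.24 d)/(29.53 d) = 344.3°.
cos 344.3° = 0.963, so f = (1 − 0.963)/2 = 0.019, so 2%.

2%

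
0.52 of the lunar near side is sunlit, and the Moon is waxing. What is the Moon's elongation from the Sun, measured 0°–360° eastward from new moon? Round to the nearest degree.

cos θ = 1 − 2f = -0.040, giving a principal value of 92.3°.
The Moon is waxing (0°–180°), so θ = 92.3° directly.

92°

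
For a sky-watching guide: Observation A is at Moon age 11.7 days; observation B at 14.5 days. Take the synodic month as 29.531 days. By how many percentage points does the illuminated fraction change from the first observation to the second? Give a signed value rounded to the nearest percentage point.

θ₁ = 360° × 11.7/29.531 = 142.6°, f₁ = (1 − cos θ₁)/2 = 0.897.
θ₂ = 360° × 14.5/29.531 = 176.8°, f₂ = (1 − cos θ₂)/2 = 0.999.
Change = f₂ − f₁ = +0.102 → +10 percentage points.

+10 percentage points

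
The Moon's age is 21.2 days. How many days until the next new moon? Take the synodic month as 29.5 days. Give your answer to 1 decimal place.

The next new moon completes the synodic month: 29.5 − 21.2 = 8.300 days.

8.3 days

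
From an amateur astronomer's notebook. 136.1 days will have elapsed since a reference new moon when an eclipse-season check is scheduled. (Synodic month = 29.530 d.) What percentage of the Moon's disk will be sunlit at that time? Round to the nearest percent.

136.1/29.530 = 4.609 lunations, so 4 complete cycles and 17.98 d into the next.
Elongation θ = 360° × 17.98/29.530 ≈ 219.2°.
cos 219.2° = (-0.775), so f = (1 − (-0.775))/2 = 0.888, so 89%.

89%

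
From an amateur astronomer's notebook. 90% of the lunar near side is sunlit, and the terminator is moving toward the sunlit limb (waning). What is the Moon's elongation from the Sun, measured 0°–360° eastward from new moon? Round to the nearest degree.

cos θ = 1 − 2f = -0.800, giving a principal value of 143.1°.
Since the Moon is past full (waning), take the reflex angle: θ = 360° − 143.1° = 216.9°.

217°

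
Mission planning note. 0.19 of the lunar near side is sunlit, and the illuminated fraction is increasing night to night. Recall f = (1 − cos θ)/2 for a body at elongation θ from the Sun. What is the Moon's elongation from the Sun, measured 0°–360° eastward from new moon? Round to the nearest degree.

Invert f = (1 − cos θ)/2 to get cos θ = 1 − 2(0.19) = 0.620, hence θ₀ = arccos 0.620 = 51.7°.
The Moon is waxing (0°–180°), so θ = 51.7° directly.

52°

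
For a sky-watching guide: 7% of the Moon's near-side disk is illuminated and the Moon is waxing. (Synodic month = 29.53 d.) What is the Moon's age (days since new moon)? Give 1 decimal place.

2.5 days

cos θ = 1 − 2f = 0.860, giving a principal value of 30.7°.
The Moon is waxing (0°–180°), so θ = 30.7° directly.
That fraction of the synodic month is 30.7/360 × 29.53 d ≈ 2.52 d.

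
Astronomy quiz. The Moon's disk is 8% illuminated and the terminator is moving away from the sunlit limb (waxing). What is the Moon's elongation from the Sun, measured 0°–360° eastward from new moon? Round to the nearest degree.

33°

From f = (1 − cos θ)/2: cos θ = 1 − 2×0.08 = 0.840; arccos → 32.9°.
Before full moon the principal value applies: θ = 32.9°.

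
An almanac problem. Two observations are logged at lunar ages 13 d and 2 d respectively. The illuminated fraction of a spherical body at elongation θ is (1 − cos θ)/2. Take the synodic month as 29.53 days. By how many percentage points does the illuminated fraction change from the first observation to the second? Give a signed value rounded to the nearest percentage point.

-92 pp

First observation: θ = 360°·13/29.53 = 158.5°, so f = 0.965.
Second observation: θ = 24.4°, f = 0.045.
Δf = 0.045 − 0.965 = -0.921, i.e. -92 pp.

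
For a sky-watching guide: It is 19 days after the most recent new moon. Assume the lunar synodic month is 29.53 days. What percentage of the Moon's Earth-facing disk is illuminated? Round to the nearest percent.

Phase angle: θ = 360°·(19 d)/(29.53 d) = 231.6°.
cos 231.6° = (-0.621), so f = (1 − (-0.621))/2 = 0.810, so 81%.

81%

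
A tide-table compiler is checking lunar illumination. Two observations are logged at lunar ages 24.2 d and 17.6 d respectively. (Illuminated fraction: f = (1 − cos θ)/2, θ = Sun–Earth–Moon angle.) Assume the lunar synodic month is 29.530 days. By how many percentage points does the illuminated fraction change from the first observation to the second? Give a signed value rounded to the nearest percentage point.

First observation: θ = 360°·24.2/29.530 = 295.0°, so f = 0.289.
Second observation: θ = 214.6°, f = 0.912.
Δf = 0.912 − 0.289 = +0.623, i.e. +62 pp.

+62 percentage points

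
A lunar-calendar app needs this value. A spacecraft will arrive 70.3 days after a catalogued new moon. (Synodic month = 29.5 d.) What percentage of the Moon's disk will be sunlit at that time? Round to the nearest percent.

87%

Reduce mod P: 70.3 − 2×29.5 = 11.30 d into the current lunation.
Elongation θ = 360° × 11.30/29.5 ≈ 137.9°.
cos 137.9° = (-0.742), so f = (1 − (-0.742))/2 = 0.871, so 87%.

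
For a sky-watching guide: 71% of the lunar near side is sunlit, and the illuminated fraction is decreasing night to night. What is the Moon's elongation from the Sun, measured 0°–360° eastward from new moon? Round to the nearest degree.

245°

Invert f = (1 − cos θ)/2 to get cos θ = 1 − 2(0.71) = -0.420, hence θ₀ = arccos -0.420 = 114.8°.
Since the Moon is past full (waning), take the reflex angle: θ = 360° − 114.8° = 245.2°.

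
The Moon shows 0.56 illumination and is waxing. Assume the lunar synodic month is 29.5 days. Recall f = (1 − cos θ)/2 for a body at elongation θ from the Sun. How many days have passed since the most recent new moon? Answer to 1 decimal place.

7.9 days

From f = (1 − cos θ)/2: cos θ = 1 − 2×0.56 = -0.120; arccos → 96.9°.
Waxing ⇒ before full, so θ = 96.9°.
Age = 29.5 × 96.9°/360° ≈ 7.94 days.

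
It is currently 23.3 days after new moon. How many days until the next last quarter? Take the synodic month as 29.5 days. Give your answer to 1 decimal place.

Last quarter is 0.75 of the way through the cycle: age 0.75 × 29.5 = 22.125 d.
This lunation's last quarter (22.125 d) has passed, so add one period: 51.625 − 23.3 = 28.325 days.

28.3 days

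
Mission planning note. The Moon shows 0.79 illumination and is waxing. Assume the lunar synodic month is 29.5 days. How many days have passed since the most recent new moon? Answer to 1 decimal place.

From f = (1 − cos θ)/2: cos θ = 1 − 2×0.79 = -0.580; arccos → 125.5°.
The Moon is waxing (0°–180°), so θ = 125.5° directly.
Age = 29.5 × 125.5°/360° ≈ 10.28 days.

10.3 days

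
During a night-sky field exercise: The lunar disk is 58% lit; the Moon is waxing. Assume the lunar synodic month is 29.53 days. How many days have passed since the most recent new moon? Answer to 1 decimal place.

8.1 days

Invert f = (1 − cos θ)/2 to get cos θ = 1 − 2(0.58) = -0.160, hence θ₀ = arccos -0.160 = 99.2°.
Waxing ⇒ before full, so θ = 99.2°.
At 360°/29.53 d per day, 99.2° corresponds to 8.14 days.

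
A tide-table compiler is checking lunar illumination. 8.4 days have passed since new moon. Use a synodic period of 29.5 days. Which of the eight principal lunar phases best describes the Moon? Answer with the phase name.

first quarter

At 8.4/29.5 of the cycle, θ ≈ 103° — the first quarter range.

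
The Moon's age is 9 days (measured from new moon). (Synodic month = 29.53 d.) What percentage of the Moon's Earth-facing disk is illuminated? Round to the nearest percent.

Phase angle: θ = 360°·(9 d)/(29.53 d) = 109.7°.
cos 109.7° = (-0.337), so f = (1 − (-0.337))/2 = 0.669, so 67%.

67%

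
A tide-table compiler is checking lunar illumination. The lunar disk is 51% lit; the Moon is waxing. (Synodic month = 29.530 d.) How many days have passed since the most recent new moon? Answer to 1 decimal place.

From f = (1 − cos θ)/2: cos θ = 1 − 2×0.51 = -0.020; arccos → 91.1°.
The Moon is waxing (0°–180°), so θ = 91.1° directly.
That fraction of the synodic month is 91.1/360 × 29.530 d ≈ 7.48 d.

7.5 days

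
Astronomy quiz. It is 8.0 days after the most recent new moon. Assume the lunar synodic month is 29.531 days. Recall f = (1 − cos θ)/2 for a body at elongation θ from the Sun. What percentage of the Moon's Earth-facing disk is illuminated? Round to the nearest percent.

57%

The Moon has covered 8.0/29.531 of its cycle, so θ ≈ 360° × 8.0/29.531 = 97.5°.
cos 97.5° = (-0.131), so f = (1 − (-0.131))/2 = 0.565, so 57%.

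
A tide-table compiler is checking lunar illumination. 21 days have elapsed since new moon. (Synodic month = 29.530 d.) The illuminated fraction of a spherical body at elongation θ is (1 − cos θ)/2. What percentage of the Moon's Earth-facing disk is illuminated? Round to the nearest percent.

The Moon has covered 21/29.530 of its cycle, so θ ≈ 360° × 21/29.530 = 256.0°.
cos 256.0° = (-0.242), so f = (1 − (-0.242))/2 = 0.621, so 62%.

62%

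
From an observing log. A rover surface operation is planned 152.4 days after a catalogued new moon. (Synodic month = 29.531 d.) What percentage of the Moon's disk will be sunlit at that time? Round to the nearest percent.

152.4 d spans 5 complete synodic months (5 × 29.531 = 147.66 d) plus 4.75 d.
Phase angle: θ = 360°·(4.75 d)/(29.531 d) = 57.8°.
cos 57.8° = 0.532, so f = (1 − 0.532)/2 = 0.234, so 23%.

23%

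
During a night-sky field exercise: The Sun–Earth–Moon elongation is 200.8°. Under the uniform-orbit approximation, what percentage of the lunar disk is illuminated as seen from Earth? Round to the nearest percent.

97%

Half-versine of 200.8°: (1 − (-0.935))/2 = 0.967, i.e. 97%.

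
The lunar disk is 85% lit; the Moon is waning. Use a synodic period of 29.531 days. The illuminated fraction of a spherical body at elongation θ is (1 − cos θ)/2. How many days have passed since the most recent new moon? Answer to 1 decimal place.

Invert f = (1 − cos θ)/2 to get cos θ = 1 − 2(0.85) = -0.700, hence θ₀ = arccos -0.700 = 134.4°.
Waning ⇒ past full, so θ = 360° − 134.4° = 225.6°.
That fraction of the synodic month is 225.6/360 × 29.531 d ≈ 18.50 d.

18.5 days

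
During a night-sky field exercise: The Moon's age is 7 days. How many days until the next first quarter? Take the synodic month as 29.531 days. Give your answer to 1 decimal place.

0.4 days

First quarter occurs at elongation 90°, i.e. at age 29.531 × 90/360 = 7.383 d.
So 0.383 days remain (7.383 − 7).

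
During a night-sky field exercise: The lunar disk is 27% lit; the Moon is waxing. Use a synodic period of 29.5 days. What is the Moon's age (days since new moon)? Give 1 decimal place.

5.1 days

Invert f = (1 − cos θ)/2 to get cos θ = 1 − 2(0.27) = 0.460, hence θ₀ = arccos 0.460 = 62.6°.
Before full moon the principal value applies: θ = 62.6°.
Age = 29.5 × 62.6°/360° ≈ 5.13 days.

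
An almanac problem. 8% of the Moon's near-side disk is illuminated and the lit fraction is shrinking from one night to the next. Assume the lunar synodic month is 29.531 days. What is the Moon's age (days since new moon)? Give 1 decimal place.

Invert f = (1 − cos θ)/2 to get cos θ = 1 − 2(0.08) = 0.840, hence θ₀ = arccos 0.840 = 32.9°.
Waning ⇒ past full, so θ = 360° − 32.9° = 327.1°.
At 360°/29.531 d per day, 327.1° corresponds to 26.84 days.

26.8 days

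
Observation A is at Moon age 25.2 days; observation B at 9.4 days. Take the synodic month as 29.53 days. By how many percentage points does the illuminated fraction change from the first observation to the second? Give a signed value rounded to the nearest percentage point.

θ₁ = 360° × 25.2/29.53 = 307.2°, f₁ = (1 − cos θ₁)/2 = 0.198.
θ₂ = 360° × 9.4/29.53 = 114.6°, f₂ = (1 − cos θ₂)/2 = 0.708.
Change = f₂ − f₁ = +0.510 → +51 percentage points.

+51 pp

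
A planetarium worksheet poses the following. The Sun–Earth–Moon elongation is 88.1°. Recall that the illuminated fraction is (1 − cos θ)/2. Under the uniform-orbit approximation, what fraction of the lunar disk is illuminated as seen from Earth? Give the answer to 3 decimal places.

0.483

cos 88.1° = 0.033, so f = (1 − 0.033)/2 = 0.483.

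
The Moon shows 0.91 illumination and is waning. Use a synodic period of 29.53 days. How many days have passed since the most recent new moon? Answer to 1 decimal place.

cos θ = 1 − 2f = -0.820, giving a principal value of 145.1°.
Waning ⇒ past full, so θ = 360° − 145.1° = 214.9°.
That fraction of the synodic month is 214.9/360 × 29.53 d ≈ 17.63 d.

17.6 days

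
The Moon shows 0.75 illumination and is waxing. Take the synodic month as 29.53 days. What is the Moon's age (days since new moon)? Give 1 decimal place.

Invert f = (1 − cos θ)/2 to get cos θ = 1 − 2(0.75) = -0.500, hence θ₀ = arccos -0.500 = 120.0°.
The Moon is waxing (0°–180°), so θ = 120.0° directly.
At 360°/29.53 d per day, 120.0° corresponds to 9.84 days.

9.8 days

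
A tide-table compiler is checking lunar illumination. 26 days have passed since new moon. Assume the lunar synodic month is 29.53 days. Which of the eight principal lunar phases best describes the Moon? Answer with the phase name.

waning crescent

θ ≈ 360° × 26/29.53 = 317°, which falls in the waning crescent sector.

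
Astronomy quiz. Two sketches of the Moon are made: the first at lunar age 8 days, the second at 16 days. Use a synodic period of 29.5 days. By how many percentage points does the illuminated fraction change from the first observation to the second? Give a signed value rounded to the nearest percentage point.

+42 percentage points

First observation: θ = 360°·8/29.5 = 97.6°, so f = 0.566.
Second observation: θ = 195.3°, f = 0.982.
Δf = 0.982 − 0.566 = +0.416, i.e. +42 pp.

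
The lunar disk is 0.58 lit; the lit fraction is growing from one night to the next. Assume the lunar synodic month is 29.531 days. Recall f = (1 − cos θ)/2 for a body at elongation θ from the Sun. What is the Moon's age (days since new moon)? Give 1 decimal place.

From f = (1 − cos θ)/2: cos θ = 1 − 2×0.58 = -0.160; arccos → 99.2°.
Waxing ⇒ before full, so θ = 99.2°.
At 360°/29.531 d per day, 99.2° corresponds to 8.14 days.

8.1 days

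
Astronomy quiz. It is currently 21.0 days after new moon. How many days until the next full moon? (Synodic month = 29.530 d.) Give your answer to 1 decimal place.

Full moon is 0.5 of the way through the cycle: age 0.5 × 29.530 = 14.765 d.
This lunation's full moon (14.765 d) has passed, so add one period: 44.295 − 21.0 = 23.295 days.

23.3 days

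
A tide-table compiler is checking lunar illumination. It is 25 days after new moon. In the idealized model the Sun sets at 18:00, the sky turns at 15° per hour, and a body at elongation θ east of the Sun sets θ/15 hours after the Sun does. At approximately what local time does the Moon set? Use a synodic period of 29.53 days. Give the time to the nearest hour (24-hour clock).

The Moon has covered 25/29.53 of its cycle, so θ ≈ 360° × 25/29.53 = 304.8°.
At 15° of sky rotation per hour, 304.8° corresponds to a 20.32 h lag.
18:00 + 20.32 h ≈ 14:19 → 14:00 to the nearest hour.

14:00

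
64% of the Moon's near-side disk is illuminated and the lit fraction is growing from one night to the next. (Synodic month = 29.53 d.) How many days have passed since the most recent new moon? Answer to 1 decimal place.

cos θ = 1 − 2f = -0.280, giving a principal value of 106.3°.
Waxing ⇒ before full, so θ = 106.3°.
At 360°/29.53 d per day, 106.3° corresponds to 8.72 days.

8.7 days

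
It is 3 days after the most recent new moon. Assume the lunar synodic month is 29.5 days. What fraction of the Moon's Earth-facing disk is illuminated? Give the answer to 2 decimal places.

0.10

Elongation θ = 360° × 3/29.5 ≈ 36.6°.
With cos θ = 0.803, the lit fraction is (1 − 0.803)/2 ≈ 0.099.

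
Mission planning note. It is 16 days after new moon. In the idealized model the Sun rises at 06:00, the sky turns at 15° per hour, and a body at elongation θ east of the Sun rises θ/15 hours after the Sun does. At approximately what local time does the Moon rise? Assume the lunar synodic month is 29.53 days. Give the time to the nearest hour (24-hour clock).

Elongation θ = 360° × 16/29.53 ≈ 195.1°.
At 15° of sky rotation per hour, 195.1° corresponds to a 13.00 h lag.
06:00 + 13.00 h ≈ 19:00 → 19:00 to the nearest hour.

19:00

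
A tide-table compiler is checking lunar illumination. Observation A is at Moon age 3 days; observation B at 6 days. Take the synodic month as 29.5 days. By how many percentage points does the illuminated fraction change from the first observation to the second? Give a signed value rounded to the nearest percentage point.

+26 percentage points

First observation: θ = 360°·3/29.5 = 36.6°, so f = 0.099.
Second observation: θ = 73.2°, f = 0.356.
Δf = 0.356 − 0.099 = +0.257, i.e. +26 pp.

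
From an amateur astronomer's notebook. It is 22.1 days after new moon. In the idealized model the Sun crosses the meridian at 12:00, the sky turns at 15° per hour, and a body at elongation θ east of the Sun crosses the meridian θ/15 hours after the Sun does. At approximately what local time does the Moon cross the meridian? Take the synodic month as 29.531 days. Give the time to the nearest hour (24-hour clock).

06:00

Elongation θ = 360° × 22.1/29.531 ≈ 269.4°.
At 15° of sky rotation per hour, 269.4° corresponds to a 17.96 h lag.
12:00 + 17.96 h ≈ 05:58 → 06:00 to the nearest hour.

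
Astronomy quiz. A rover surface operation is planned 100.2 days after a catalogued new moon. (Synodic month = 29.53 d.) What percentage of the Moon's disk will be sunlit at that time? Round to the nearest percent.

100.2/29.53 = 3.393 lunations, so 3 complete cycles and 11.61 d into the next.
The Moon has covered 11.61/29.53 of its cycle, so θ ≈ 360° × 11.61/29.53 = 141.5°.
Illuminated fraction = (1 − cos 141.5°)/2 = (1 − (-0.783))/2 ≈ 0.892, so 89%.

89%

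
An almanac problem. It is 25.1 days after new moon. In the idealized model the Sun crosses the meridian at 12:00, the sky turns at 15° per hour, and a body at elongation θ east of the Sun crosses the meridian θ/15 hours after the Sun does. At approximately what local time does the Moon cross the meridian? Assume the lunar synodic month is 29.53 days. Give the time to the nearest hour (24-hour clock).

08:00

Elongation θ = 360° × 25.1/29.53 ≈ 306.0°.
The Moon trails the Sun by θ/15 = 306.0/15 ≈ 20.40 hours.
12:00 + 20.40 h ≈ 08:24 → 08:00 to the nearest hour.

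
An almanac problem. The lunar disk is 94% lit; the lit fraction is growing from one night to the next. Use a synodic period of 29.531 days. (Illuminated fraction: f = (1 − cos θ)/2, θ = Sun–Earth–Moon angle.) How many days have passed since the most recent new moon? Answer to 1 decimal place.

12.4 days

cos θ = 1 − 2f = -0.880, giving a principal value of 151.6°.
The Moon is waxing (0°–180°), so θ = 151.6° directly.
At 360°/29.531 d per day, 151.6° corresponds to 12.44 days.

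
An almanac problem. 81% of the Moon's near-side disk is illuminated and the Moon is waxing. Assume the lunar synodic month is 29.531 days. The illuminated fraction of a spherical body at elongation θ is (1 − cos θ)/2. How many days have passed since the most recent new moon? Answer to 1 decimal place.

10.5 days

cos θ = 1 − 2f = -0.620, giving a principal value of 128.3°.
The Moon is waxing (0°–180°), so θ = 128.3° directly.
That fraction of the synodic month is 128.3/360 × 29.531 d ≈ 10.53 d.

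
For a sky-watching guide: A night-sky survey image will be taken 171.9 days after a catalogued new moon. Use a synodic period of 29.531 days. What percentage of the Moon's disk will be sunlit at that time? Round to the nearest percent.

171.9 d spans 5 complete synodic months (5 × 29.531 = 147.66 d) plus 24.25 d.
Phase angle: θ = 360°·(24.25 d)/(29.531 d) = 295.6°.
With cos θ = 0.431, the lit fraction is (1 − 0.431)/2 ≈ 0.284, so 28%.

28%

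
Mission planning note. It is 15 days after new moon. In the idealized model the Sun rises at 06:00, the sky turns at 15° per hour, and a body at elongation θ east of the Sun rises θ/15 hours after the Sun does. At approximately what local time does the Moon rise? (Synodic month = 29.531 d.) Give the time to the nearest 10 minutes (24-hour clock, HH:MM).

18:10

Elongation θ = 360° × 15/29.531 ≈ 182.9°.
At 15° of sky rotation per hour, 182.9° corresponds to a 12.19 h lag.
06:00 + 12.191 h ≈ 18:11 → 18:10 to the nearest ten minutes.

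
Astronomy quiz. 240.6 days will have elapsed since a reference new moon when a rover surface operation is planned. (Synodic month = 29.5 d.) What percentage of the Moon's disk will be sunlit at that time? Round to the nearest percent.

240.6/29.5 = 8.156 lunations, so 8 complete cycles and 4.60 d into the next.
The Moon has covered 4.60/29.5 of its cycle, so θ ≈ 360° × 4.60/29.5 = 56.1°.
cos 56.1° = 0.557, so f = (1 − 0.557)/2 = 0.221, so 22%.

22%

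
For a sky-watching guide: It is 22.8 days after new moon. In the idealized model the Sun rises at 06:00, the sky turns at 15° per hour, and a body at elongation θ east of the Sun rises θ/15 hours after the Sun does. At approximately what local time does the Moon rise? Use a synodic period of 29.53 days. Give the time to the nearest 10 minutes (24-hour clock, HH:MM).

The Moon has covered 22.8/29.53 of its cycle, so θ ≈ 360° × 22.8/29.53 = 278.0°.
At 15° of sky rotation per hour, 278.0° corresponds to a 18.53 h lag.
06:00 + 18.530 h ≈ 00:32 → 00:30 to the nearest ten minutes.

00:30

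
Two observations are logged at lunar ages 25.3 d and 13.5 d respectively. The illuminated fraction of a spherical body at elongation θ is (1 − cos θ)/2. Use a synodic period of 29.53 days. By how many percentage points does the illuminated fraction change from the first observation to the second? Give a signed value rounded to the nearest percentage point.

+79 percentage points

θ₁ = 360° × 25.3/29.53 = 308.4°, f₁ = (1 − cos θ₁)/2 = 0.189.
θ₂ = 360° × 13.5/29.53 = 164.6°, f₂ = (1 − cos θ₂)/2 = 0.982.
Change = f₂ − f₁ = +0.793 → +79 percentage points.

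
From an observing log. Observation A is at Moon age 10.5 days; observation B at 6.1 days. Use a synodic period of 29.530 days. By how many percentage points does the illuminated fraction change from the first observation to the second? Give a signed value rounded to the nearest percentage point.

-44 percentage points

θ₁ = 360° × 10.5/29.530 = 128.0°, f₁ = (1 − cos θ₁)/2 = 0.808.
θ₂ = 360° × 6.1/29.530 = 74.4°, f₂ = (1 − cos θ₂)/2 = 0.365.
Change = f₂ − f₁ = -0.443 → -44 percentage points.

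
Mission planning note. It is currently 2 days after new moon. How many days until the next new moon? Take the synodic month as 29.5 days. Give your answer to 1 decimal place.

The next new moon completes the synodic month: 29.5 − 2 = 27.500 days.

27.5 days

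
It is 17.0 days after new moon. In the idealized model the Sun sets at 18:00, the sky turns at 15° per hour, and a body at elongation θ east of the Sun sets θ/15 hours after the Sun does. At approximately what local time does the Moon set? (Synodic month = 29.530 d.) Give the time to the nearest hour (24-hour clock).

08:00

The Moon has covered 17.0/29.530 of its cycle, so θ ≈ 360° × 17.0/29.530 = 207.2°.
The Moon trails the Sun by θ/15 = 207.2/15 ≈ 13.82 hours.
18:00 + 13.82 h ≈ 07:49 → 08:00 to the nearest hour.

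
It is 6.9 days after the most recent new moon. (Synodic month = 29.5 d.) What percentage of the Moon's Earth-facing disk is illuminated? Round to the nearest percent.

45%

The Moon has covered 6.9/29.5 of its cycle, so θ ≈ 360° × 6.9/29.5 = 84.2°.
Illuminated fraction = (1 − cos 84.2°)/2 = (1 − 0.101)/2 ≈ 0.450, so 45%.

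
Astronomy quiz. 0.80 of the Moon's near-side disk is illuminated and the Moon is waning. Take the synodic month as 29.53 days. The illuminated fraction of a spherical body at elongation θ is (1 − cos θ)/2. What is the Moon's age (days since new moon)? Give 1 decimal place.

cos θ = 1 − 2f = -0.600, giving a principal value of 126.9°.
Waning ⇒ past full, so θ = 360° − 126.9° = 233.1°.
At 360°/29.53 d per day, 233.1° corresponds to 19.12 days.

19.1 days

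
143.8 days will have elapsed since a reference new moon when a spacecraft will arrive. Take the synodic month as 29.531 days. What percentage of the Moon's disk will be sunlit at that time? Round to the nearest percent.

16%

143.8 d spans 4 complete synodic months (4 × 29.531 = 118.12 d) plus 25.68 d.
The Moon has covered 25.68/29.531 of its cycle, so θ ≈ 360° × 25.68/29.531 = 313.0°.
cos 313.0° = 0.682, so f = (1 − 0.682)/2 = 0.159, so 16%.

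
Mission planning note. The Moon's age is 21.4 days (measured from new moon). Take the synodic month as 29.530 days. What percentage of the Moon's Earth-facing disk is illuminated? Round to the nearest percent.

58%

The Moon has covered 21.4/29.530 of its cycle, so θ ≈ 360° × 21.4/29.530 = 260.9°.
Illuminated fraction = (1 − cos 260.9°)/2 = (1 − (-0.158))/2 ≈ 0.579, so 58%.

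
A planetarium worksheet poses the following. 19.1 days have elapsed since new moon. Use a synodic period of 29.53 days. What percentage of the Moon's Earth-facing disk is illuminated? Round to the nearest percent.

80%

Elongation θ = 360° × 19.1/29.53 ≈ 232.8°.
With cos θ = (-0.604), the lit fraction is (1 − (-0.604))/2 ≈ 0.802, so 80%.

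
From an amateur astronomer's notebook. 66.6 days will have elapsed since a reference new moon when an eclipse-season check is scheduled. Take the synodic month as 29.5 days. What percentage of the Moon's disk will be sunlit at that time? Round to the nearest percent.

52%

66.6 d spans 2 complete synodic months (2 × 29.5 = 59.00 d) plus 7.60 d.
Phase angle: θ = 360°·(7.60 d)/(29.5 d) = 92.7°.
With cos θ = (-0.048), the lit fraction is (1 − (-0.048))/2 ≈ 0.524, so 52%.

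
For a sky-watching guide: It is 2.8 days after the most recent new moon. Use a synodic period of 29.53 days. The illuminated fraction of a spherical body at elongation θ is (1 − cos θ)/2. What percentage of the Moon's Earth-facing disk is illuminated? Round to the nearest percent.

Phase angle: θ = 360°·(2.8 d)/(29.53 d) = 34.1°.
With cos θ = 0.828, the lit fraction is (1 − 0.828)/2 ≈ 0.086, so 9%.

9%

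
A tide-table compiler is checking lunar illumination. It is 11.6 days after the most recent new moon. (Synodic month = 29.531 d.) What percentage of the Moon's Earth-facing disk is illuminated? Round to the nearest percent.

89%

The Moon has covered 11.6/29.531 of its cycle, so θ ≈ 360° × 11.6/29.531 = 141.4°.
Illuminated fraction = (1 − cos 141.4°)/2 = (1 − (-0.782))/2 ≈ 0.891, so 89%.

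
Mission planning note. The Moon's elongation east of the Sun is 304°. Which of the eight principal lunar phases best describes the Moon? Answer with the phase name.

waning crescent

The waning crescent sector spans roughly 292°–338°; 304° falls inside it.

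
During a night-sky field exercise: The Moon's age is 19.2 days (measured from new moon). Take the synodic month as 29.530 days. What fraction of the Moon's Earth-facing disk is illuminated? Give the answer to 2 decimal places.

0.79

Elongation θ = 360° × 19.2/29.530 ≈ 234.1°.
With cos θ = (-0.587), the lit fraction is (1 − (-0.587))/2 ≈ 0.793.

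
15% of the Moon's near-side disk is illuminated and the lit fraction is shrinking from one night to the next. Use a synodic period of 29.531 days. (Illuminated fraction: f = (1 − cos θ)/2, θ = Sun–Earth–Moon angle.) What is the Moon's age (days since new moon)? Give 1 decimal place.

25.8 days

cos θ = 1 − 2f = 0.700, giving a principal value of 45.6°.
Waning ⇒ past full, so θ = 360° − 45.6° = 314.4°.
Age = 29.531 × 314.4°/360° ≈ 25.79 days.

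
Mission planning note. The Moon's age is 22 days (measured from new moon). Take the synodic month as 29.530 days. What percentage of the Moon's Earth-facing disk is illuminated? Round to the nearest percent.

The Moon has covered 22/29.530 of its cycle, so θ ≈ 360° × 22/29.530 = 268.2°.
cos 268.2° = (-0.031), so f = (1 − (-0.031))/2 = 0.516, so 52%.

52%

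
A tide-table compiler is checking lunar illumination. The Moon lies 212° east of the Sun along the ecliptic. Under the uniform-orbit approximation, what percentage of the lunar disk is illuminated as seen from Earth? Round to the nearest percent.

cos 212° = (-0.848), so f = (1 − (-0.848))/2 = 0.924, i.e. 92%.

92%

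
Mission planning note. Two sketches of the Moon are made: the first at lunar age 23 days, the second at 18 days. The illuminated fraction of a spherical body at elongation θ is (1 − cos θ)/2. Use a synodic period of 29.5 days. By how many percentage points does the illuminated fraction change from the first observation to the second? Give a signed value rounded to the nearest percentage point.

First observation: θ = 360°·23/29.5 = 280.7°, so f = 0.407.
Second observation: θ = 219.7°, f = 0.885.
Δf = 0.885 − 0.407 = +0.478, i.e. +48 pp.

+48 percentage points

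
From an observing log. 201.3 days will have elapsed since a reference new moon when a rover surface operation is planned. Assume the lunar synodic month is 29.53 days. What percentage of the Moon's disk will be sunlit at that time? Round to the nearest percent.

201.3 d spans 6 complete synodic months (6 × 29.53 = 177.18 d) plus 24.12 d.
The Moon has covered 24.12/29.53 of its cycle, so θ ≈ 360° × 24.12/29.53 = 294.0°.
With cos θ = 0.407, the lit fraction is (1 − 0.407)/2 ≈ 0.296, so 30%.

30%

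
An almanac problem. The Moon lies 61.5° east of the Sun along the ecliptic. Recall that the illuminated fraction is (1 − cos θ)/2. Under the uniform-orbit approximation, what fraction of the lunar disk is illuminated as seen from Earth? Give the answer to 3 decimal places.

0.261

Half-versine of 61.5°: (1 − 0.477)/2 = 0.261.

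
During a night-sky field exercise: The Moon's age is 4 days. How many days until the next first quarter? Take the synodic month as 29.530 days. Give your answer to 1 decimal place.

3.4 days

First quarter is 0.25 of the way through the cycle: age 0.25 × 29.530 = 7.383 d.
So 3.383 days remain (7.383 − 4).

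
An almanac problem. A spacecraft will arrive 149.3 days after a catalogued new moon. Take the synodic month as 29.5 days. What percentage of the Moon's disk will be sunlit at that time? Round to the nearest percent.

Reduce mod P: 149.3 − 5×29.5 = 1.80 d into the current lunation.
Phase angle: θ = 360°·(1.80 d)/(29.5 d) = 22.0°.
With cos θ = 0.927, the lit fraction is (1 − 0.927)/2 ≈ 0.036, so 4%.

4%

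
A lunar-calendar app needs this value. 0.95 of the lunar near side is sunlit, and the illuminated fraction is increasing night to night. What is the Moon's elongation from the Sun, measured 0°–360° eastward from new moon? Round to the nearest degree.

154°

From f = (1 − cos θ)/2: cos θ = 1 − 2×0.95 = -0.900; arccos → 154.2°.
Waxing ⇒ before full, so θ = 154.2°.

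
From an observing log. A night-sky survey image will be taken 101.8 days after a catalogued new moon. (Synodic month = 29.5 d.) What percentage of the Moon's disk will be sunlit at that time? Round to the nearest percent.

98%

101.8 d spans 3 complete synodic months (3 × 29.5 = 88.50 d) plus 13.30 d.
Phase angle: θ = 360°·(13.30 d)/(29.5 d) = 162.3°.
cos 162.3° = (-0.953), so f = (1 − (-0.953))/2 = 0.976, so 98%.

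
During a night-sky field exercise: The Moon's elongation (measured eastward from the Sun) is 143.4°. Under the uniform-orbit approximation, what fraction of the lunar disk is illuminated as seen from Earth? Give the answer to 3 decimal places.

0.901

Half-versine of 143.4°: (1 − (-0.803))/2 = 0.901.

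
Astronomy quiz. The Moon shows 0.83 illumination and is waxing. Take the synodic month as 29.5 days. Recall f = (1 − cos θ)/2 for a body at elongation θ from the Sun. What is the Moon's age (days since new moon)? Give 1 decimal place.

10.8 days

cos θ = 1 − 2f = -0.660, giving a principal value of 131.3°.
Before full moon the principal value applies: θ = 131.3°.
That fraction of the synodic month is 131.3/360 × 29.5 d ≈ 10.76 d.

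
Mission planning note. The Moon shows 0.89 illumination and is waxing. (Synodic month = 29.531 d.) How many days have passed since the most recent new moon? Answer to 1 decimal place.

11.6 days

cos θ = 1 − 2f = -0.780, giving a principal value of 141.3°.
Waxing ⇒ before full, so θ = 141.3°.
At 360°/29.531 d per day, 141.3° corresponds to 11.59 days.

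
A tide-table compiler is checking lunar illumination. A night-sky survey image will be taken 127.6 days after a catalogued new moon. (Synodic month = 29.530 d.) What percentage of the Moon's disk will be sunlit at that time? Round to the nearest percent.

Reduce mod P: 127.6 − 4×29.530 = 9.48 d into the current lunation.
Elongation θ = 360° × 9.48/29.530 ≈ 115.6°.
Illuminated fraction = (1 − cos 115.6°)/2 = (1 − (-0.432))/2 ≈ 0.716, so 72%.

72%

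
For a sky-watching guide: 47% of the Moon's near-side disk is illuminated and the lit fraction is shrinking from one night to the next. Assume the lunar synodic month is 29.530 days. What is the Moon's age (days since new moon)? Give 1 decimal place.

22.4 days

cos θ = 1 − 2f = 0.060, giving a principal value of 86.6°.
Since the Moon is past full (waning), take the reflex angle: θ = 360° − 86.6° = 273.4°.
At 360°/29.530 d per day, 273.4° corresponds to 22.43 days.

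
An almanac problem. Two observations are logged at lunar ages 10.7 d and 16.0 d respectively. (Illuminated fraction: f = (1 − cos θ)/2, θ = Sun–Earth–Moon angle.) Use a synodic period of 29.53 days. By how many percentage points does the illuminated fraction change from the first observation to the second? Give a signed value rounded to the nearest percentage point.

θ₁ = 360° × 10.7/29.53 = 130.4°, f₁ = (1 − cos θ₁)/2 = 0.824.
θ₂ = 360° × 16.0/29.53 = 195.1°, f₂ = (1 − cos θ₂)/2 = 0.983.
Change = f₂ − f₁ = +0.158 → +16 percentage points.

+16 percentage points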